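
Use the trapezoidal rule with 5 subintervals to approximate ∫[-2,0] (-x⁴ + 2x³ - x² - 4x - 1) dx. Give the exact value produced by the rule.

h = (0 − (-2))/5 = 0.4.
Nodes x₀,…,x₅ = -2, -1.6, -1.2, -0.8, -0.4, 0.
f(x) = -x⁴ + 2x³ - x² - 4x - 1: f₀=-29, f₁=-11.9056, f₂=-3.1696, f₃=0.1264, f₄=0.2864, f₅=-1.
(h/2)·[f₀ + 2f₁ + 2f₂ + 2f₃ + 2f₄ + f₅] = 0.2·(-59.3248) = -11.86496.

-11.86496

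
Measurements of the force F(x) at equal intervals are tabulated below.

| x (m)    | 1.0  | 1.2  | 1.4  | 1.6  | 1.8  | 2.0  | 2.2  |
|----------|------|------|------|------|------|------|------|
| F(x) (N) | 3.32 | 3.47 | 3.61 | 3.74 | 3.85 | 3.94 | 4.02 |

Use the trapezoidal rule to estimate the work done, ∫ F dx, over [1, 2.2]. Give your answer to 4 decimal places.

4.4560

h = 0.2, n = 6.
(h/2)·[y₀ + 2y₁ + 2y₂ + 2y₃ + 2y₄ + 2y₅ + y₆] = 0.1·(44.56) = 4.4560.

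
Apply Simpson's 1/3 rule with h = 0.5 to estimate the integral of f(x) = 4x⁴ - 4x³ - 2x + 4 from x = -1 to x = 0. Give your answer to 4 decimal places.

6.8333

h = (0 − (-1))/2 = 0.5.
Nodes x₀,…,x₂ = -1, -0.5, 0.
f(x) = 4x⁴ - 4x³ - 2x + 4: f₀=14, f₁=5.75, f₂=4.
(h/3)·[f₀ + 4f₁ + f₂] = 0.166667·(41) = 6.8333.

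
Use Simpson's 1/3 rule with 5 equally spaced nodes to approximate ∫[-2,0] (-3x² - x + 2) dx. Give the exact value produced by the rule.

-2

h = (0 − (-2))/4 = 0.5.
Nodes x₀,…,x₄ = -2, -1.5, -1, -0.5, 0.
f(x) = -3x² - x + 2: f₀=-8, f₁=-3.25, f₂=0, f₃=1.75, f₄=2.
(h/3)·[f₀ + 4f₁ + 2f₂ + 4f₃ + f₄] = 0.166667·(-12) = -2.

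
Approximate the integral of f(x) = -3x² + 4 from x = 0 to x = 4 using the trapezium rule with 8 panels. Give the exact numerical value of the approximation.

h = (4 − 0)/8 = 0.5.
Nodes x₀,…,x₈ = 0, 0.5, 1, 1.5, 2, 2.5, 3, 3.5, 4.
f(x) = -3x² + 4: f₀=4, f₁=3.25, f₂=1, f₃=-2.75, f₄=-8, f₅=-14.75, f₆=-23, f₇=-32.75, f₈=-44.
(h/2)·[f₀ + 2f₁ + 2f₂ + 2f₃ + 2f₄ + 2f₅ + 2f₆ + 2f₇ + f₈] = 0.25·(-194) = -48.5.

-48.5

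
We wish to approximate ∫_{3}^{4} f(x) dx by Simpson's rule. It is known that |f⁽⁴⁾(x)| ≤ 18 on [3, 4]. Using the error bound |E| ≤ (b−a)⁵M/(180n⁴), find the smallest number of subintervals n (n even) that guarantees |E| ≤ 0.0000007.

20

Need 18/(180n⁴) ≤ 0.0000007.
n⁴ ≥ 18/(180·0.0000007) = 142857 ⇒ n ≥ 19.4413, so the smallest even n is 20. (n must be even for Simpson's rule.)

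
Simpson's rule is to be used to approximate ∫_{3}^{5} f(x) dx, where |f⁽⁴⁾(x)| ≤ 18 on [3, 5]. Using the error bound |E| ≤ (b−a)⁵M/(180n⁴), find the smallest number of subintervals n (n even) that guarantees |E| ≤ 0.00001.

24

Need 576/(180n⁴) ≤ 0.00001.
n⁴ ≥ 576/(180·0.00001) = 320000 ⇒ n ≥ 23.7841, so the smallest even n is 24. (n must be even for Simpson's rule.)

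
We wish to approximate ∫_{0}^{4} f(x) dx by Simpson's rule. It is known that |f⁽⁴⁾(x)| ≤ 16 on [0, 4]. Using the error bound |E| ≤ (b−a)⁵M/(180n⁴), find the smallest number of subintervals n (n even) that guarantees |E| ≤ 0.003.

Need 16384/(180n⁴) ≤ 0.003.
n⁴ ≥ 16384/(180·0.003) = 30340.7 ⇒ n ≥ 13.1980, so the smallest even n is 14. (n must be even for Simpson's rule.)

14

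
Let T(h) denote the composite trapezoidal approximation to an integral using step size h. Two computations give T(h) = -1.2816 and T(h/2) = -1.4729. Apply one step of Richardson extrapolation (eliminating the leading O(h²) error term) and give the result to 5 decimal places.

-1.53667

R = (4·T(h/2) − T(h)) / 3 = (4·(-1.4729) − (-1.2816))/3 = (-4.6100)/3 = -1.53667.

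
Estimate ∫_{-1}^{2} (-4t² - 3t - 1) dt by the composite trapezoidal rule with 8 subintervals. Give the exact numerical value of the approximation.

-19.78125

h = (2 − (-1))/8 = 0.375.
Nodes t₀,…,t₈ = -1, -0.625, -0.25, 0.125, 0.5, 0.875, 1.25, 1.625, 2.
f(t) = -4t² - 3t - 1: f₀=-2, f₁=-0.6875, f₂=-0.5, f₃=-1.4375, f₄=-3.5, f₅=-6.6875, f₆=-11, f₇=-16.4375, f₈=-23.
(h/2)·[f₀ + 2f₁ + 2f₂ + 2f₃ + 2f₄ + 2f₅ + 2f₆ + 2f₇ + f₈] = 0.1875·(-105.5) = -19.78125.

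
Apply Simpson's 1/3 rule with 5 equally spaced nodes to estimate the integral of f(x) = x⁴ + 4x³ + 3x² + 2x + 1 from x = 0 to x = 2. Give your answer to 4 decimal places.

36.4167

h = (2 − 0)/4 = 0.5.
Nodes x₀,…,x₄ = 0, 0.5, 1, 1.5, 2.
f(x) = x⁴ + 4x³ + 3x² + 2x + 1: f₀=1, f₁=3.3125, f₂=11, f₃=29.3125, f₄=65.
(h/3)·[f₀ + 4f₁ + 2f₂ + 4f₃ + f₄] = 0.166667·(218.5) = 36.4167.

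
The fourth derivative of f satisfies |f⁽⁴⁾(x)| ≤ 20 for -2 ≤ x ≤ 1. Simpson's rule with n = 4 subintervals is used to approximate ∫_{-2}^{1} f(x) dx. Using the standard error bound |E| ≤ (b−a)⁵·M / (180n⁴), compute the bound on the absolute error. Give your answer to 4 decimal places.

|E| ≤ (3)⁵·20 / (180·4⁴) = 4860/46080 = 0.1055.

0.1055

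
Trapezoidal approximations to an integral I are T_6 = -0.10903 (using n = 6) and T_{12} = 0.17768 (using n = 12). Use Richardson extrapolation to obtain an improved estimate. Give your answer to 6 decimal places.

0.273250

R = (4·T_{12} − T_6) / 3 = (4·0.17768 − (-0.10903))/3 = (0.81975)/3 = 0.273250.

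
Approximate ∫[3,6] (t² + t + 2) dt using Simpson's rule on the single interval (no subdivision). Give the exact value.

82.5

S = (b−a)/6 · [f(3) + 4f(4.5) + f(6)] = 0.5·[14 + 4·26.75 + 44] = 82.5.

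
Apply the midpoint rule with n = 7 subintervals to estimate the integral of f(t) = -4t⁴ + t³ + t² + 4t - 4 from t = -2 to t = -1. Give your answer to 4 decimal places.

-36.1155

h = (-1 − (-2))/7 = 0.142857.
Midpoints m₁,…,m₇ = -1.928571, -1.785714, -1.642857, -1.5, -1.357143, -1.214286, -1.071429.
f(m₁)=-70.503384, f(m₂)=-54.321481, f(m₃)=-41.444450, f(m₄)=-31.375, f(m₅)=-23.655820, f(m₆)=-17.869586, f(m₇)=-13.638953.
h·[f(m₁) + f(m₂) + f(m₃) + f(m₄) + f(m₅) + f(m₆) + f(m₇)] = 0.142857·(-252.808673) = -36.1155.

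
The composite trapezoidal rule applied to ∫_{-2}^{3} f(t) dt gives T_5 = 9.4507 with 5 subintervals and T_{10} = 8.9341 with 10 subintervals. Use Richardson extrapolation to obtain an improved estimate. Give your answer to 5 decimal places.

8.76190

R = (4·T_{10} − T_5) / 3 = (4·8.9341 − 9.4507)/3 = (26.2857)/3 = 8.76190.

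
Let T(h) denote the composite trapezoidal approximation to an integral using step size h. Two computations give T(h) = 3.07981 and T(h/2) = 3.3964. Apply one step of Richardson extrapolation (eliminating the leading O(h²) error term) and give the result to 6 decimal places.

3.501930

R = (4·T(h/2) − T(h)) / 3 = (4·3.3964 − 3.07981)/3 = (10.50579)/3 = 3.501930.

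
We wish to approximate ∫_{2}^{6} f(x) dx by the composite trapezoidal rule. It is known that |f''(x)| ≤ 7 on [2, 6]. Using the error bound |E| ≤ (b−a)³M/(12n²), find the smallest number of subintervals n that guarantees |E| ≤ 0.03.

Need 448/(12n²) ≤ 0.03.
n² ≥ 448/(12·0.03) = 1244.44 ⇒ n ≥ 35.2767, so the smallest n is 36.

36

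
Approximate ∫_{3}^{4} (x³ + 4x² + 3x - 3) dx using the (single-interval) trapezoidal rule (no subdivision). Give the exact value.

T = (b−a)/2 · [f(3) + f(4)] = 0.5·[69 + 137] = 103.

103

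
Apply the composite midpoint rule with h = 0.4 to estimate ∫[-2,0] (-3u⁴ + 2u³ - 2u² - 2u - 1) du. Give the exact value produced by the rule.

-29.68448

h = (0 − (-2))/5 = 0.4.
Midpoints m₁,…,m₅ = -1.8, -1.4, -1, -0.6, -0.2.
f(m₁)=-47.0368, f(m₂)=-19.1328, f(m₃)=-6, f(m₄)=-1.3408, f(m₅)=-0.7008.
h·[f(m₁) + f(m₂) + f(m₃) + f(m₄) + f(m₅)] = 0.4·(-74.2112) = -29.68448.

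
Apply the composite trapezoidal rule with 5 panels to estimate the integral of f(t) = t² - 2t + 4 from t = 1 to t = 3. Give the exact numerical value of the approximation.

8.72

h = (3 − 1)/5 = 0.4.
Nodes t₀,…,t₅ = 1, 1.4, 1.8, 2.2, 2.6, 3.
f(t) = t² - 2t + 4: f₀=3, f₁=3.16, f₂=3.64, f₃=4.44, f₄=5.56, f₅=7.
(h/2)·[f₀ + 2f₁ + 2f₂ + 2f₃ + 2f₄ + f₅] = 0.2·(43.6) = 8.72.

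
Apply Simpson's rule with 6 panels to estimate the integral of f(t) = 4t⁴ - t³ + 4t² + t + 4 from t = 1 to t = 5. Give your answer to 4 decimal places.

2536.9547

h = (5 − 1)/6 = 0.666667.
Nodes t₀,…,t₆ = 1, 1.666667, 2.333333, 3, 3.666667, 4.333333, 5.
f(t) = 4t⁴ - t³ + 4t² + t + 4: f₀=12, f₁=43.012346, f₂=133.975309, f₃=340, f₄=735.160494, f₅=1412.493827, f₆=2484.
(h/3)·[f₀ + 4f₁ + 2f₂ + 4f₃ + 2f₄ + 4f₅ + f₆] = 0.222222·(11416.296296) = 2536.9547.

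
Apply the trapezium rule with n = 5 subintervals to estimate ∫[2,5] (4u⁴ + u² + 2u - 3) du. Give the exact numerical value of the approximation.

2581.68816

h = (5 − 2)/5 = 0.6.
Nodes u₀,…,u₅ = 2, 2.6, 3.2, 3.8, 4.4, 5.
f(u) = 4u⁴ + u² + 2u - 3: f₀=69, f₁=191.7504, f₂=433.0704, f₃=853.0944, f₄=1524.3984, f₅=2532.
(h/2)·[f₀ + 2f₁ + 2f₂ + 2f₃ + 2f₄ + f₅] = 0.3·(8605.6272) = 2581.68816.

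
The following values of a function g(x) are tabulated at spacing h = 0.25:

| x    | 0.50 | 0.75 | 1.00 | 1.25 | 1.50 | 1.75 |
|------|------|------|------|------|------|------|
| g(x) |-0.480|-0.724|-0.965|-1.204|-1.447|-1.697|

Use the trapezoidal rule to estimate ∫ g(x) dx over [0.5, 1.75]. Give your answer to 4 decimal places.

-1.3571

h = 0.25, n = 5.
(h/2)·[y₀ + 2y₁ + 2y₂ + 2y₃ + 2y₄ + y₅] = 0.125·(-10.857) = -1.3571.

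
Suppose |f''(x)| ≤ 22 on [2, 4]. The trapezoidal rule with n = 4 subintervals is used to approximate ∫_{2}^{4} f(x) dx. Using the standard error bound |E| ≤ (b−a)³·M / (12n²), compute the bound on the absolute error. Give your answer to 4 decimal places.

0.9167

|E| ≤ (2)³·22 / (12·4²) = 176/192 = 0.9167.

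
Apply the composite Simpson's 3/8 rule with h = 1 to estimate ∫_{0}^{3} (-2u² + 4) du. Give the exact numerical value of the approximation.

-6

h = (3 − 0)/3 = 1.
Nodes u₀,…,u₃ = 0, 1, 2, 3.
f(u) = -2u² + 4: f₀=4, f₁=2, f₂=-4, f₃=-14.
(3h/8)·[f₀ + 3f₁ + 3f₂ + f₃] = 0.375·(-16) = -6.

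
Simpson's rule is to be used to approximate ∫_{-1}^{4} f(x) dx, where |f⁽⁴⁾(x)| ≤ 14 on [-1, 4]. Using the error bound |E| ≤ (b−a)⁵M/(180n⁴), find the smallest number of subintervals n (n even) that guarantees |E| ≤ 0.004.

16

Need 43750/(180n⁴) ≤ 0.004.
n⁴ ≥ 43750/(180·0.004) = 60763.9 ⇒ n ≥ 15.7004, so the smallest even n is 16. (n must be even for Simpson's rule.)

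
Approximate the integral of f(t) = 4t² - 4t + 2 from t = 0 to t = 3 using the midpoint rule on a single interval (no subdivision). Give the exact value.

M = (b−a)·f(1.5) = 3·(5) = 15.

15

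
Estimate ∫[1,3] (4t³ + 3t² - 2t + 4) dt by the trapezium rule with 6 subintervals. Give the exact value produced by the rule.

h = (3 − 1)/6 = 0.333333.
Nodes t₀,…,t₆ = 1, 1.333333, 1.666667, 2, 2.333333, 2.666667, 3.
f(t) = 4t³ + 3t² - 2t + 4: f₀=9, f₁=16.148148, f₂=27.518519, f₃=44, f₄=66.481481, f₅=95.851852, f₆=133.
(h/2)·[f₀ + 2f₁ + 2f₂ + 2f₃ + 2f₄ + 2f₅ + f₆] = 0.166667·(642) = 107.

107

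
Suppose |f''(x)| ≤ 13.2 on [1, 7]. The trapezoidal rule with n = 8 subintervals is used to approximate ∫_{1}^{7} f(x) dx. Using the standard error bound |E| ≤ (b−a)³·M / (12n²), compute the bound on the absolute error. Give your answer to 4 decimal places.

|E| ≤ (6)³·13.2 / (12·8²) = 2851.2/768 = 3.7125.

3.7125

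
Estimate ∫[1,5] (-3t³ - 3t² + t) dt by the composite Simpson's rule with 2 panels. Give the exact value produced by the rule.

-580

h = (5 − 1)/2 = 2.
Nodes t₀,…,t₂ = 1, 3, 5.
f(t) = -3t³ - 3t² + t: f₀=-5, f₁=-105, f₂=-445.
(h/3)·[f₀ + 4f₁ + f₂] = 0.666667·(-870) = -580.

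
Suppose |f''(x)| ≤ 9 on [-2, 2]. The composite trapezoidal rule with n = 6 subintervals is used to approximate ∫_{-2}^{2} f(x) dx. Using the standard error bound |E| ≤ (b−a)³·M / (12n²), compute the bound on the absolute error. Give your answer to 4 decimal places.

1.3333

|E| ≤ (4)³·9 / (12·6²) = 576/432 = 1.3333.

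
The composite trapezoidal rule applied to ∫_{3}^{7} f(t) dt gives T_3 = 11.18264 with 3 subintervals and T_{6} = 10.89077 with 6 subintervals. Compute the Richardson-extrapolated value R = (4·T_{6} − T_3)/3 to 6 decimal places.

R = (4·T_{6} − T_3) / 3 = (4·10.89077 − 11.18264)/3 = (32.38044)/3 = 10.793480.

10.793480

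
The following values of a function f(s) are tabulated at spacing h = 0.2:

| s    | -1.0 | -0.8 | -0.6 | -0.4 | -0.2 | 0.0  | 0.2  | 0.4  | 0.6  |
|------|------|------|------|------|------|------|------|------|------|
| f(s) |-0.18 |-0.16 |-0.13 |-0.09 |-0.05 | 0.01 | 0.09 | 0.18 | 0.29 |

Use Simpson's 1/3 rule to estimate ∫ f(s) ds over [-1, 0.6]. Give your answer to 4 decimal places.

h = 0.2, n = 8.
(h/3)·[y₀ + 4y₁ + 2y₂ + 4y₃ + 2y₄ + 4y₅ + 2y₆ + 4y₇ + y₈] = 0.066667·(-0.31) = -0.0207.

-0.0207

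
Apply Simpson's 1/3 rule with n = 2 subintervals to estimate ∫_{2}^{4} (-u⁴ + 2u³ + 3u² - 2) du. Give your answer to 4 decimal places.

-26.6667

h = (4 − 2)/2 = 1.
Nodes u₀,…,u₂ = 2, 3, 4.
f(u) = -u⁴ + 2u³ + 3u² - 2: f₀=10, f₁=-2, f₂=-82.
(h/3)·[f₀ + 4f₁ + f₂] = 0.333333·(-80) = -26.6667.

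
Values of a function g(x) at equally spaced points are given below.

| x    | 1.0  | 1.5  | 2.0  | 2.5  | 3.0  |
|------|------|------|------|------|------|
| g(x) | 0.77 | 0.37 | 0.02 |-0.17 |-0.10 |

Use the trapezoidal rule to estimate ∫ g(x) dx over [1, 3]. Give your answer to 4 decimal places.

h = 0.5, n = 4.
(h/2)·[y₀ + 2y₁ + 2y₂ + 2y₃ + y₄] = 0.25·(1.11) = 0.2775.

0.2775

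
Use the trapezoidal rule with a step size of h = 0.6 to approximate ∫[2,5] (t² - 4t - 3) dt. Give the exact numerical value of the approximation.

-11.82

h = (5 − 2)/5 = 0.6.
Nodes t₀,…,t₅ = 2, 2.6, 3.2, 3.8, 4.4, 5.
f(t) = t² - 4t - 3: f₀=-7, f₁=-6.64, f₂=-5.56, f₃=-3.76, f₄=-1.24, f₅=2.
(h/2)·[f₀ + 2f₁ + 2f₂ + 2f₃ + 2f₄ + f₅] = 0.3·(-39.4) = -11.82.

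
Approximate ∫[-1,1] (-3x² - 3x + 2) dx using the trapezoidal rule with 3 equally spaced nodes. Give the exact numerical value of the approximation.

1

h = (1 − (-1))/2 = 1.
Nodes x₀,…,x₂ = -1, 0, 1.
f(x) = -3x² - 3x + 2: f₀=2, f₁=2, f₂=-4.
(h/2)·[f₀ + 2f₁ + f₂] = 0.5·(2) = 1.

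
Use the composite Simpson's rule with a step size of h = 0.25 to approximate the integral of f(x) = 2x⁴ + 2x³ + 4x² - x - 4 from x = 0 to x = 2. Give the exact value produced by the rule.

h = (2 − 0)/8 = 0.25.
Nodes x₀,…,x₈ = 0, 0.25, 0.5, 0.75, 1, 1.25, 1.5, 1.75, 2.
f(x) = 2x⁴ + 2x³ + 4x² - x - 4: f₀=-4, f₁=-3.9609375, f₂=-3.125, f₃=-1.0234375, f₄=3, f₅=9.7890625, f₆=20.375, f₇=35.9765625, f₈=58.
(h/3)·[f₀ + 4f₁ + 2f₂ + 4f₃ + 2f₄ + 4f₅ + 2f₆ + 4f₇ + f₈] = 0.083333·(257.625) = 21.46875.

21.46875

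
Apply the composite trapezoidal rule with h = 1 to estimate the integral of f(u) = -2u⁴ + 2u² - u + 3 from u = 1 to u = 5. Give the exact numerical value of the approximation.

h = (5 − 1)/4 = 1.
Nodes u₀,…,u₄ = 1, 2, 3, 4, 5.
f(u) = -2u⁴ + 2u² - u + 3: f₀=2, f₁=-23, f₂=-144, f₃=-481, f₄=-1202.
(h/2)·[f₀ + 2f₁ + 2f₂ + 2f₃ + f₄] = 0.5·(-2496) = -1248.

-1248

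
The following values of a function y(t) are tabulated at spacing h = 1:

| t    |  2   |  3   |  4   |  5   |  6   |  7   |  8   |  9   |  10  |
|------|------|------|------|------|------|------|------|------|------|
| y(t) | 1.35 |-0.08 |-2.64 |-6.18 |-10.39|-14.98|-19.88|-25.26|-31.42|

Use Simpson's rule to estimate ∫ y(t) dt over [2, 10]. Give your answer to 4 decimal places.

h = 1, n = 8.
(h/3)·[y₀ + 4y₁ + 2y₂ + 4y₃ + 2y₄ + 4y₅ + 2y₆ + 4y₇ + y₈] = 0.333333·(-281.89) = -93.9633.

-93.9633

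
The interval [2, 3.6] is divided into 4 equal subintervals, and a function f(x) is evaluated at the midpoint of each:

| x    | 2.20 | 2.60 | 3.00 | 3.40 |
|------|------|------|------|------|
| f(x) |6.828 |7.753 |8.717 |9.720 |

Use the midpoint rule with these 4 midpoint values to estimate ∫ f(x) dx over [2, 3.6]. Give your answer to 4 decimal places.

h = 0.4, n = 4.
h·[y(m₁) + y(m₂) + y(m₃) + y(m₄)] = 0.4·(33.018) = 13.2072.

13.2072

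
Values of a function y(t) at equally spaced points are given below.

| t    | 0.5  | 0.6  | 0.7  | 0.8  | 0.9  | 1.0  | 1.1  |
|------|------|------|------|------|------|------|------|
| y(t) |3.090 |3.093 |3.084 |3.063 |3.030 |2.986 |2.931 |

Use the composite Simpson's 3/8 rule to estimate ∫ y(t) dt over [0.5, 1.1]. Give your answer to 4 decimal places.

1.8272

h = 0.1, n = 6.
(3h/8)·[y₀ + 3y₁ + 3y₂ + 2y₃ + 3y₄ + 3y₅ + y₆] = 0.0375·(48.726) = 1.8272.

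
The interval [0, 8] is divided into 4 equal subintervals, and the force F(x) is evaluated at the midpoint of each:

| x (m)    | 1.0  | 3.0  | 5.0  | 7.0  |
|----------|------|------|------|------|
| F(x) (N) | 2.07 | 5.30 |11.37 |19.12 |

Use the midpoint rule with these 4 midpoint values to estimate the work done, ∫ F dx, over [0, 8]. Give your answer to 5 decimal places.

h = 2, n = 4.
h·[y(m₁) + y(m₂) + y(m₃) + y(m₄)] = 2·(37.86) = 75.72000.

75.72000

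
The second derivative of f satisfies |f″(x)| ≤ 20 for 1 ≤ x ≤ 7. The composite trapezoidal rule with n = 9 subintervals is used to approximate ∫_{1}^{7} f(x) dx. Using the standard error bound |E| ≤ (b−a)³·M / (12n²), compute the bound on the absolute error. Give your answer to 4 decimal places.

|E| ≤ (6)³·20 / (12·9²) = 4320/972 = 4.4444.

4.4444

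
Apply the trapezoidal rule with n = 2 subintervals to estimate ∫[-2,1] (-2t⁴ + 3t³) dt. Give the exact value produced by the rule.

-42

h = (1 − (-2))/2 = 1.5.
Nodes t₀,…,t₂ = -2, -0.5, 1.
f(t) = -2t⁴ + 3t³: f₀=-56, f₁=-0.5, f₂=1.
(h/2)·[f₀ + 2f₁ + f₂] = 0.75·(-56) = -42.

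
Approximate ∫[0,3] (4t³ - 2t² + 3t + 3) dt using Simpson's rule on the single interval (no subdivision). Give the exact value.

85.5

S = (b−a)/6 · [f(0) + 4f(1.5) + f(3)] = 0.5·[3 + 4·16.5 + 102] = 85.5.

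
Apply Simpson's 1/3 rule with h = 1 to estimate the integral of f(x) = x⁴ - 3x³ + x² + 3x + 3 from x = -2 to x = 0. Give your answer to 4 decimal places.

h = (0 − (-2))/2 = 1.
Nodes x₀,…,x₂ = -2, -1, 0.
f(x) = x⁴ - 3x³ + x² + 3x + 3: f₀=41, f₁=5, f₂=3.
(h/3)·[f₀ + 4f₁ + f₂] = 0.333333·(64) = 21.3333.

21.3333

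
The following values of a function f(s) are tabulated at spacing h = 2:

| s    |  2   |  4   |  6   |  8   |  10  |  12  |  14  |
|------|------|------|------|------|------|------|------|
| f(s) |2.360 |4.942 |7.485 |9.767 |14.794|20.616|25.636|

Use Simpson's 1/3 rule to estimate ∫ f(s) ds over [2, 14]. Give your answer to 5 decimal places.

142.56933

h = 2, n = 6.
(h/3)·[y₀ + 4y₁ + 2y₂ + 4y₃ + 2y₄ + 4y₅ + y₆] = 0.666667·(213.854) = 142.56933.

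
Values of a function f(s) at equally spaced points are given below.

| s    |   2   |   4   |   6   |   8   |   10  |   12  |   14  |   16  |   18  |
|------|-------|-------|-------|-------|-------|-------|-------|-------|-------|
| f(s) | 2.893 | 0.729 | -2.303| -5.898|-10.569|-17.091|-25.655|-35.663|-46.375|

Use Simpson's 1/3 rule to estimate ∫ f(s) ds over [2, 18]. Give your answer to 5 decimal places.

h = 2, n = 8.
(h/3)·[y₀ + 4y₁ + 2y₂ + 4y₃ + 2y₄ + 4y₅ + 2y₆ + 4y₇ + y₈] = 0.666667·(-352.228) = -234.81867.

-234.81867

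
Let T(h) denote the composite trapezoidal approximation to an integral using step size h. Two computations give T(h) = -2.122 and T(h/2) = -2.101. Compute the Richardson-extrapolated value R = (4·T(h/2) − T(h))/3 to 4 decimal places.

R = (4·T(h/2) − T(h)) / 3 = (4·(-2.101) − (-2.122))/3 = (-6.282)/3 = -2.0940.

-2.0940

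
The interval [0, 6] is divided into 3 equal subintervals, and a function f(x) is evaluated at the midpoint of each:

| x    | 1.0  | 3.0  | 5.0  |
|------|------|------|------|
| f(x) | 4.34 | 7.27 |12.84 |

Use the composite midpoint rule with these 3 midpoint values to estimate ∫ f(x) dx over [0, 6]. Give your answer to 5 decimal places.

h = 2, n = 3.
h·[y(m₁) + y(m₂) + y(m₃)] = 2·(24.45) = 48.90000.

48.90000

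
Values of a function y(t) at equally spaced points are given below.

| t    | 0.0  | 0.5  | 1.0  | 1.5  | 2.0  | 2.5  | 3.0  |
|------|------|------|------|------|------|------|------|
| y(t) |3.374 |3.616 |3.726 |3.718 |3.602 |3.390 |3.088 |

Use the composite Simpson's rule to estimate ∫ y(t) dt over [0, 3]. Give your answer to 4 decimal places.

10.6690

h = 0.5, n = 6.
(h/3)·[y₀ + 4y₁ + 2y₂ + 4y₃ + 2y₄ + 4y₅ + y₆] = 0.166667·(64.014) = 10.6690.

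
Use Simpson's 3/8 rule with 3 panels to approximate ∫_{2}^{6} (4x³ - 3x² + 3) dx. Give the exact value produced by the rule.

h = (6 − 2)/3 = 1.333333.
Nodes x₀,…,x₃ = 2, 3.333333, 4.666667, 6.
f(x) = 4x³ - 3x² + 3: f₀=23, f₁=117.814815, f₂=344.185185, f₃=759.
(3h/8)·[f₀ + 3f₁ + 3f₂ + f₃] = 0.5·(2168) = 1084.

1084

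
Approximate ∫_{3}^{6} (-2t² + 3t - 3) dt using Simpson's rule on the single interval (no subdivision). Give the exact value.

S = (b−a)/6 · [f(3) + 4f(4.5) + f(6)] = 0.5·[(-12) + 4·(-30) + (-57)] = -94.5.

-94.5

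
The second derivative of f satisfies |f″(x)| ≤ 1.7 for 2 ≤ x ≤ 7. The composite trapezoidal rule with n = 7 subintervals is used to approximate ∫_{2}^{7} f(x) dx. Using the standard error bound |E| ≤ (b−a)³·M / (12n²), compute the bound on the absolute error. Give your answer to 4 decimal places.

0.3614

|E| ≤ (5)³·1.7 / (12·7²) = 212.5/588 = 0.3614.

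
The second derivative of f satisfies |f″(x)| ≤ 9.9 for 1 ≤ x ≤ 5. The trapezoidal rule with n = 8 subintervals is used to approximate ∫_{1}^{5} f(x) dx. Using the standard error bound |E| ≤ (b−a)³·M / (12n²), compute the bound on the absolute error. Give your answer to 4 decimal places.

|E| ≤ (4)³·9.9 / (12·8²) = 633.6/768 = 0.8250.

0.8250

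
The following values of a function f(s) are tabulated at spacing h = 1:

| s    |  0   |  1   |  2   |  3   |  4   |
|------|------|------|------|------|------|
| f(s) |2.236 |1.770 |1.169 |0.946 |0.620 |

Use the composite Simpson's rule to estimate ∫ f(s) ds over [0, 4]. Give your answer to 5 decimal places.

5.35267

h = 1, n = 4.
(h/3)·[y₀ + 4y₁ + 2y₂ + 4y₃ + y₄] = 0.333333·(16.058) = 5.35267.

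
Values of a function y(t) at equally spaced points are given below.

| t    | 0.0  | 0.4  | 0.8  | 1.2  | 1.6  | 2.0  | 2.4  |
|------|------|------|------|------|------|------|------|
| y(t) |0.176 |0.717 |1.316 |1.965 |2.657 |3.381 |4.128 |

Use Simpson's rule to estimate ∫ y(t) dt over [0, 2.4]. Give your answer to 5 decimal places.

h = 0.4, n = 6.
(h/3)·[y₀ + 4y₁ + 2y₂ + 4y₃ + 2y₄ + 4y₅ + y₆] = 0.133333·(36.502) = 4.86693.

4.86693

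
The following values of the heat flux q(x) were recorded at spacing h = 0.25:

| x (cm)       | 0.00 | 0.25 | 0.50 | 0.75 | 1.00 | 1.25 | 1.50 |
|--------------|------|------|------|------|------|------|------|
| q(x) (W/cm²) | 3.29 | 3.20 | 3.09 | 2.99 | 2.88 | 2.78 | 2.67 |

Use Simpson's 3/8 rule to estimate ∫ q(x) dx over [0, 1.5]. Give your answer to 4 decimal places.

h = 0.25, n = 6.
(3h/8)·[y₀ + 3y₁ + 3y₂ + 2y₃ + 3y₄ + 3y₅ + y₆] = 0.09375·(47.79) = 4.4803.

4.4803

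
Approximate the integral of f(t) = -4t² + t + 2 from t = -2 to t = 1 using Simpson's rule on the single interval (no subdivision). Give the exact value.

-7.5

S = (b−a)/6 · [f(-2) + 4f(-0.5) + f(1)] = 0.5·[(-16) + 4·0.5 + (-1)] = -7.5.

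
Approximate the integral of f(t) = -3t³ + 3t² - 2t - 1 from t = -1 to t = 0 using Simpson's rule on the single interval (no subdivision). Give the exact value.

S = (b−a)/6 · [f(-1) + 4f(-0.5) + f(0)] = 0.166667·[7 + 4·1.125 + (-1)] = 1.75.

1.75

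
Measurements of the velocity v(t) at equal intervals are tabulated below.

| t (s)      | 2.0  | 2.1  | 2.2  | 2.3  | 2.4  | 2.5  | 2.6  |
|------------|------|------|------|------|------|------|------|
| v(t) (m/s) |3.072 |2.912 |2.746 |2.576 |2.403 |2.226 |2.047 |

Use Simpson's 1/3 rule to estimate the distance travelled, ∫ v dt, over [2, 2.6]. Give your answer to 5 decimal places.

1.54243

h = 0.1, n = 6.
(h/3)·[y₀ + 4y₁ + 2y₂ + 4y₃ + 2y₄ + 4y₅ + y₆] = 0.033333·(46.273) = 1.54243.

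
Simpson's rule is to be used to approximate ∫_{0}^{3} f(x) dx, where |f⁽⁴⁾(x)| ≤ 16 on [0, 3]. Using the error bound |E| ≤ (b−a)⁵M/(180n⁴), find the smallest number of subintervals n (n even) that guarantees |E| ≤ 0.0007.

14

Need 3888/(180n⁴) ≤ 0.0007.
n⁴ ≥ 3888/(180·0.0007) = 30857.1 ⇒ n ≥ 13.2538, so the smallest even n is 14. (n must be even for Simpson's rule.)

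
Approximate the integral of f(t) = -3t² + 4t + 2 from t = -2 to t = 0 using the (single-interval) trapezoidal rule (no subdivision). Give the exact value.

T = (b−a)/2 · [f(-2) + f(0)] = 1·[(-18) + 2] = -16.

-16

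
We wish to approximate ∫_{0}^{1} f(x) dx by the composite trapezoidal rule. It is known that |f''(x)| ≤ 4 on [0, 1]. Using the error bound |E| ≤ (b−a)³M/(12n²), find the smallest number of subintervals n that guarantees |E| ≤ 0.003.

Need 4/(12n²) ≤ 0.003.
n² ≥ 4/(12·0.003) = 111.111 ⇒ n ≥ 10.5409, so the smallest n is 11.

11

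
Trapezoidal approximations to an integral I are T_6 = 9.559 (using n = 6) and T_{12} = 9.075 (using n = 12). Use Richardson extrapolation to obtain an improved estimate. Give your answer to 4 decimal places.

8.9137

R = (4·T_{12} − T_6) / 3 = (4·9.075 − 9.559)/3 = (26.741)/3 = 8.9137.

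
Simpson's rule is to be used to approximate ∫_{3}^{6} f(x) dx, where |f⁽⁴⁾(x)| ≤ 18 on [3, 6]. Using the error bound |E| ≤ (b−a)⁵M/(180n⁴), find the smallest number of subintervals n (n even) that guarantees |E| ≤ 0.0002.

Need 4374/(180n⁴) ≤ 0.0002.
n⁴ ≥ 4374/(180·0.0002) = 121500 ⇒ n ≥ 18.6700, so the smallest even n is 20. (n must be even for Simpson's rule.)

20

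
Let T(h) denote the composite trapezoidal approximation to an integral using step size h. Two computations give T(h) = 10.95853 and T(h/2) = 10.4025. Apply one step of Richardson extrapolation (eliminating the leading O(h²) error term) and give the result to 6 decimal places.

R = (4·T(h/2) − T(h)) / 3 = (4·10.4025 − 10.95853)/3 = (30.65147)/3 = 10.217157.

10.217157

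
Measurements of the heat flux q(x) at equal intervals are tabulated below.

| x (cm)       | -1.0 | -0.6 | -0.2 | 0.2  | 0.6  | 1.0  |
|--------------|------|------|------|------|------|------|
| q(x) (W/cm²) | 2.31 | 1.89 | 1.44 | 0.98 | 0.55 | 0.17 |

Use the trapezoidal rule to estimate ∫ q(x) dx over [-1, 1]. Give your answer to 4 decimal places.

h = 0.4, n = 5.
(h/2)·[y₀ + 2y₁ + 2y₂ + 2y₃ + 2y₄ + y₅] = 0.2·(12.20) = 2.4400.

2.4400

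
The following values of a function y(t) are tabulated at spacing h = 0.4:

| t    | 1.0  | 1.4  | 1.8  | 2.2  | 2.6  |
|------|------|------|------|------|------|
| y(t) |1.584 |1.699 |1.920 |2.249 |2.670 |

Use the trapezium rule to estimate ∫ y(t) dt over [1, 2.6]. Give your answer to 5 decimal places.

h = 0.4, n = 4.
(h/2)·[y₀ + 2y₁ + 2y₂ + 2y₃ + y₄] = 0.2·(15.990) = 3.19800.

3.19800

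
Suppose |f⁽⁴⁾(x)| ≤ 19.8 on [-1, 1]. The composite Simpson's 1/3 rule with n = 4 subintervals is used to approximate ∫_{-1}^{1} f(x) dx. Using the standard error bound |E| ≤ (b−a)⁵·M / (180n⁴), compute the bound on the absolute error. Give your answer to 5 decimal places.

0.01375

|E| ≤ (2)⁵·19.8 / (180·4⁴) = 633.6/46080 = 0.01375.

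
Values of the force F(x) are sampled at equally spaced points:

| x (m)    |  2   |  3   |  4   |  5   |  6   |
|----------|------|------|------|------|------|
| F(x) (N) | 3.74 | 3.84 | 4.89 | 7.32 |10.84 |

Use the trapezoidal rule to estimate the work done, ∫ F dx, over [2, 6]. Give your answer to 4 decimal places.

23.3400

h = 1, n = 4.
(h/2)·[y₀ + 2y₁ + 2y₂ + 2y₃ + y₄] = 0.5·(46.68) = 23.3400.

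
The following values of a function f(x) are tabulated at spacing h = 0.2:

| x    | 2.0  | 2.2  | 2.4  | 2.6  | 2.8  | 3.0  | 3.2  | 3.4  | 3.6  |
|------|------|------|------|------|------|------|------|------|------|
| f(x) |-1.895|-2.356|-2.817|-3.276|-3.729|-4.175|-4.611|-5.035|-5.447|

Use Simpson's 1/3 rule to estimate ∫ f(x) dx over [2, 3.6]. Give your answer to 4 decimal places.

h = 0.2, n = 8.
(h/3)·[y₀ + 4y₁ + 2y₂ + 4y₃ + 2y₄ + 4y₅ + 2y₆ + 4y₇ + y₈] = 0.066667·(-89.024) = -5.9349.

-5.9349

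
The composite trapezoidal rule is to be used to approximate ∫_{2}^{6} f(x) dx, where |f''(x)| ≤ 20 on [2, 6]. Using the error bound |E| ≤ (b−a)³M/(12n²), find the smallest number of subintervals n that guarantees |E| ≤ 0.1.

Need 1280/(12n²) ≤ 0.1.
n² ≥ 1280/(12·0.1) = 1066.67 ⇒ n ≥ 32.6599, so the smallest n is 33.

33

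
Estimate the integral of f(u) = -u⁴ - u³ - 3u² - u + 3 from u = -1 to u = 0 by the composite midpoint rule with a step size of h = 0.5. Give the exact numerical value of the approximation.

h = (0 − (-1))/2 = 0.5.
Midpoints m₁,…,m₂ = -0.75, -0.25.
f(m₁)=2.16796875, f(m₂)=3.07421875.
h·[f(m₁) + f(m₂)] = 0.5·(5.2421875) = 2.62109375.

2.62109375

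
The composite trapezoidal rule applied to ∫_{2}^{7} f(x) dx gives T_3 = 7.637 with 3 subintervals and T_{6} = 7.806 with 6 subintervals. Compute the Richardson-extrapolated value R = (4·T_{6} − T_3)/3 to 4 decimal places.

R = (4·T_{6} − T_3) / 3 = (4·7.806 − 7.637)/3 = (23.587)/3 = 7.8623.

7.8623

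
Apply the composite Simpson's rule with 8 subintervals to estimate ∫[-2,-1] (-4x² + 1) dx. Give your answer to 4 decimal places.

h = (-1 − (-2))/8 = 0.125.
Nodes x₀,…,x₈ = -2, -1.875, -1.75, -1.625, -1.5, -1.375, -1.25, -1.125, -1.
f(x) = -4x² + 1: f₀=-15, f₁=-13.0625, f₂=-11.25, f₃=-9.5625, f₄=-8, f₅=-6.5625, f₆=-5.25, f₇=-4.0625, f₈=-3.
(h/3)·[f₀ + 4f₁ + 2f₂ + 4f₃ + 2f₄ + 4f₅ + 2f₆ + 4f₇ + f₈] = 0.041667·(-200) = -8.3333.

-8.3333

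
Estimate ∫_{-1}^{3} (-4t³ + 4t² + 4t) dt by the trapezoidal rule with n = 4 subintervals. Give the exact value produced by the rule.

-32

h = (3 − (-1))/4 = 1.
Nodes t₀,…,t₄ = -1, 0, 1, 2, 3.
f(t) = -4t³ + 4t² + 4t: f₀=4, f₁=0, f₂=4, f₃=-8, f₄=-60.
(h/2)·[f₀ + 2f₁ + 2f₂ + 2f₃ + f₄] = 0.5·(-64) = -32.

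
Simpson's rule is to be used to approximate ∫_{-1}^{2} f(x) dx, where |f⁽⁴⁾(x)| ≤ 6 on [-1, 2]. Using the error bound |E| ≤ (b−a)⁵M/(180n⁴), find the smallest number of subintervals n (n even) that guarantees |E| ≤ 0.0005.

12

Need 1458/(180n⁴) ≤ 0.0005.
n⁴ ≥ 1458/(180·0.0005) = 16200 ⇒ n ≥ 11.2818, so the smallest even n is 12. (n must be even for Simpson's rule.)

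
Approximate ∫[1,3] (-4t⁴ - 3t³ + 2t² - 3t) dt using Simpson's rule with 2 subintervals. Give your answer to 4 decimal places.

h = (3 − 1)/2 = 1.
Nodes t₀,…,t₂ = 1, 2, 3.
f(t) = -4t⁴ - 3t³ + 2t² - 3t: f₀=-8, f₁=-86, f₂=-396.
(h/3)·[f₀ + 4f₁ + f₂] = 0.333333·(-748) = -249.3333.

-249.3333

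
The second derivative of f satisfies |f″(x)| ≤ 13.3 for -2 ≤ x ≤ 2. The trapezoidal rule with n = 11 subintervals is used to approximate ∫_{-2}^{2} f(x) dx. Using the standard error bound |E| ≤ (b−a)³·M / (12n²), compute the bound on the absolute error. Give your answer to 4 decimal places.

|E| ≤ (4)³·13.3 / (12·11²) = 851.2/1452 = 0.5862.

0.5862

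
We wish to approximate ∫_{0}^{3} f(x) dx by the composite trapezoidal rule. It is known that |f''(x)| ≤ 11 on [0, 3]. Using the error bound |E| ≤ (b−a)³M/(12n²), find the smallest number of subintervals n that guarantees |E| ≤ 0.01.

50

Need 297/(12n²) ≤ 0.01.
n² ≥ 297/(12·0.01) = 2475 ⇒ n ≥ 49.7494, so the smallest n is 50.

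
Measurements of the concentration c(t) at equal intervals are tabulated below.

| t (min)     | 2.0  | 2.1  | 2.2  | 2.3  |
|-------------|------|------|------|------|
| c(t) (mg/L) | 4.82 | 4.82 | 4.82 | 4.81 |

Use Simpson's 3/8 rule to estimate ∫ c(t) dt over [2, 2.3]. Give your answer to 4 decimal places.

1.4456

h = 0.1, n = 3.
(3h/8)·[y₀ + 3y₁ + 3y₂ + y₃] = 0.0375·(38.55) = 1.4456.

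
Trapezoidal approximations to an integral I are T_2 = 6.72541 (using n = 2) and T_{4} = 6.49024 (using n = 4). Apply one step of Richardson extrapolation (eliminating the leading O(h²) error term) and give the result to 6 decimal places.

6.411850

R = (4·T_{4} − T_2) / 3 = (4·6.49024 − 6.72541)/3 = (19.23555)/3 = 6.411850.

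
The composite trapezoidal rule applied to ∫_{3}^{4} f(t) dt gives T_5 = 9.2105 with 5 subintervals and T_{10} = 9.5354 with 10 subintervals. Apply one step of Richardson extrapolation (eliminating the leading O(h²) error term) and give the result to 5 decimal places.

R = (4·T_{10} − T_5) / 3 = (4·9.5354 − 9.2105)/3 = (28.9311)/3 = 9.64370.

9.64370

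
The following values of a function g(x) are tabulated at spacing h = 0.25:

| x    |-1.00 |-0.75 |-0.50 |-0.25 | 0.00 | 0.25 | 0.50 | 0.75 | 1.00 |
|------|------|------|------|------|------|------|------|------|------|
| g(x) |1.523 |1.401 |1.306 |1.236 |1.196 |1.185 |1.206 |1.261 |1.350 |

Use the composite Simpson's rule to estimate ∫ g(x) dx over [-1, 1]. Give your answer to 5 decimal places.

h = 0.25, n = 8.
(h/3)·[y₀ + 4y₁ + 2y₂ + 4y₃ + 2y₄ + 4y₅ + 2y₆ + 4y₇ + y₈] = 0.083333·(30.621) = 2.55175.

2.55175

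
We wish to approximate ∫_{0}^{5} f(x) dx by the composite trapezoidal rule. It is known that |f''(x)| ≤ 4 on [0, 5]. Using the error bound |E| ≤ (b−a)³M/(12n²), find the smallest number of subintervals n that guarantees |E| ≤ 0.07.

Need 500/(12n²) ≤ 0.07.
n² ≥ 500/(12·0.07) = 595.238 ⇒ n ≥ 24.3975, so the smallest n is 25.

25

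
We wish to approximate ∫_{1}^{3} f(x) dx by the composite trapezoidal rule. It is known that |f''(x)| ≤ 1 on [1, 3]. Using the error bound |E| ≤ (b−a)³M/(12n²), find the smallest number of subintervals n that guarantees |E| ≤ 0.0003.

48

Need 8/(12n²) ≤ 0.0003.
n² ≥ 8/(12·0.0003) = 2222.22 ⇒ n ≥ 47.1405, so the smallest n is 48.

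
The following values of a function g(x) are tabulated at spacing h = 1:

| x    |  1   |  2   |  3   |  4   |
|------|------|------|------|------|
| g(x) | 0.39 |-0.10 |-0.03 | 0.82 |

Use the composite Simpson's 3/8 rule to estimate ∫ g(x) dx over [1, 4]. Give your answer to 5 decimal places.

h = 1, n = 3.
(3h/8)·[y₀ + 3y₁ + 3y₂ + y₃] = 0.375·(0.82) = 0.30750.

0.30750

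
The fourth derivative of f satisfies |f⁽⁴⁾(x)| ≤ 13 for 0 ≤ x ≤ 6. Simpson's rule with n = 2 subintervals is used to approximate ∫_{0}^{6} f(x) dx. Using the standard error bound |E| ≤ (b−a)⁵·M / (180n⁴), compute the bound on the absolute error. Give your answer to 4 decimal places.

35.1000

|E| ≤ (6)⁵·13 / (180·2⁴) = 101088/2880 = 35.1000.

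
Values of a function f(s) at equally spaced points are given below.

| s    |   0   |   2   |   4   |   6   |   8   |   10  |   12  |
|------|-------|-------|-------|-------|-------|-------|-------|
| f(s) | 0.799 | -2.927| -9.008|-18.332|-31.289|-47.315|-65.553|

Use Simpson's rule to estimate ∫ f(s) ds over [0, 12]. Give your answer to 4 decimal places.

-279.7627

h = 2, n = 6.
(h/3)·[y₀ + 4y₁ + 2y₂ + 4y₃ + 2y₄ + 4y₅ + y₆] = 0.666667·(-419.644) = -279.7627.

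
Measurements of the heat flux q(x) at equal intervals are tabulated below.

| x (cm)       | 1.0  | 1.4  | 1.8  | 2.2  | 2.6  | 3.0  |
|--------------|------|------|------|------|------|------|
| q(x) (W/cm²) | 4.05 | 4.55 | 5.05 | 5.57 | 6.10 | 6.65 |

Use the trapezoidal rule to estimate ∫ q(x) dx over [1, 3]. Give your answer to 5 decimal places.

h = 0.4, n = 5.
(h/2)·[y₀ + 2y₁ + 2y₂ + 2y₃ + 2y₄ + y₅] = 0.2·(53.24) = 10.64800.

10.64800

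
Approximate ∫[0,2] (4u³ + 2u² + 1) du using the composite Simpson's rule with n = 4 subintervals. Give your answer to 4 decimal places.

h = (2 − 0)/4 = 0.5.
Nodes u₀,…,u₄ = 0, 0.5, 1, 1.5, 2.
f(u) = 4u³ + 2u² + 1: f₀=1, f₁=2, f₂=7, f₃=19, f₄=41.
(h/3)·[f₀ + 4f₁ + 2f₂ + 4f₃ + f₄] = 0.166667·(140) = 23.3333.

23.3333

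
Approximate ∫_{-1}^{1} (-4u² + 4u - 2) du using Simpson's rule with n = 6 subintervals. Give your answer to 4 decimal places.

-6.6667

h = (1 − (-1))/6 = 0.333333.
Nodes u₀,…,u₆ = -1, -0.666667, -0.333333, 0, 0.333333, 0.666667, 1.
f(u) = -4u² + 4u - 2: f₀=-10, f₁=-6.444444, f₂=-3.777778, f₃=-2, f₄=-1.111111, f₅=-1.111111, f₆=-2.
(h/3)·[f₀ + 4f₁ + 2f₂ + 4f₃ + 2f₄ + 4f₅ + f₆] = 0.111111·(-60) = -6.6667.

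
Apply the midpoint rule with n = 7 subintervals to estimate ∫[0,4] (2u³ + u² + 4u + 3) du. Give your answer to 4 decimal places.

h = (4 − 0)/7 = 0.571429.
Midpoints m₁,…,m₇ = 0.285714, 0.857143, 1.428571, 2, 2.571429, 3.142857, 3.714286.
f(m₁)=4.271137, f(m₂)=8.422741, f(m₃)=16.586006, f(m₄)=31, f(m₅)=53.903790, f(m₆)=87.536443, f(m₇)=134.137026.
h·[f(m₁) + f(m₂) + f(m₃) + f(m₄) + f(m₅) + f(m₆) + f(m₇)] = 0.571429·(335.857143) = 191.9184.

191.9184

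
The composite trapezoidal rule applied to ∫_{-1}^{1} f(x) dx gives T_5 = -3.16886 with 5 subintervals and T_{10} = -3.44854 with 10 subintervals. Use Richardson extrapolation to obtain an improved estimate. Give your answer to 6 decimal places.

R = (4·T_{10} − T_5) / 3 = (4·(-3.44854) − (-3.16886))/3 = (-10.62530)/3 = -3.541767.

-3.541767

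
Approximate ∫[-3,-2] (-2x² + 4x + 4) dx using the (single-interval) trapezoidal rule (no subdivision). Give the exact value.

-19

T = (b−a)/2 · [f(-3) + f(-2)] = 0.5·[(-26) + (-12)] = -19.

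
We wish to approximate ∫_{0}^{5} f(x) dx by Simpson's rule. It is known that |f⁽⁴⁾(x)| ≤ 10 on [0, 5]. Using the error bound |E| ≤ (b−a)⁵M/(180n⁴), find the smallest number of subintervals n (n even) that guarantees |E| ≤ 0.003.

16

Need 31250/(180n⁴) ≤ 0.003.
n⁴ ≥ 31250/(180·0.003) = 57870.4 ⇒ n ≥ 15.5101, so the smallest even n is 16. (n must be even for Simpson's rule.)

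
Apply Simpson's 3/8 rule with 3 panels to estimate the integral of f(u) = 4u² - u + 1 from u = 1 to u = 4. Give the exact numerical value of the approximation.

79.5

h = (4 − 1)/3 = 1.
Nodes u₀,…,u₃ = 1, 2, 3, 4.
f(u) = 4u² - u + 1: f₀=4, f₁=15, f₂=34, f₃=61.
(3h/8)·[f₀ + 3f₁ + 3f₂ + f₃] = 0.375·(212) = 79.5.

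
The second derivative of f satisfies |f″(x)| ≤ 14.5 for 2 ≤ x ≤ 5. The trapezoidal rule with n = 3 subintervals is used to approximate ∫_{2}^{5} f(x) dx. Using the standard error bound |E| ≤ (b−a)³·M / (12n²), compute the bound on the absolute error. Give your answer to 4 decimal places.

3.6250

|E| ≤ (3)³·14.5 / (12·3²) = 391.5/108 = 3.6250.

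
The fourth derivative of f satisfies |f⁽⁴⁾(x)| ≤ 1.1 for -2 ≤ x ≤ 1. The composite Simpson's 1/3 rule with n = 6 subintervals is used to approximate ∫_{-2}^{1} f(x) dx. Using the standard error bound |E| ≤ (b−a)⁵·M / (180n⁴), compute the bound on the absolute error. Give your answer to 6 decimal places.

0.001146

|E| ≤ (3)⁵·1.1 / (180·6⁴) = 267.3/233280 = 0.001146.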